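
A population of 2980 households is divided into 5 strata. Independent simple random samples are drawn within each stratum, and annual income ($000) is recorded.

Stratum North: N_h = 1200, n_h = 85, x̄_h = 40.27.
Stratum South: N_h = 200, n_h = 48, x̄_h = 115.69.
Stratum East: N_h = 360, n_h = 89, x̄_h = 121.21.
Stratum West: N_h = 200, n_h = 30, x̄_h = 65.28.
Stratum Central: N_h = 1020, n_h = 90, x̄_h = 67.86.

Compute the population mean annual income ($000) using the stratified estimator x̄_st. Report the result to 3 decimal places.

x̄_st ≈ 66.232

N = Σ N_h = 2980. Stratum weights W_h = N_h/N.
x̄_st = (1200·40.27 + 200·115.69 + 360·121.21 + 200·65.28 + 1020·67.86) / 2980 = 66.23181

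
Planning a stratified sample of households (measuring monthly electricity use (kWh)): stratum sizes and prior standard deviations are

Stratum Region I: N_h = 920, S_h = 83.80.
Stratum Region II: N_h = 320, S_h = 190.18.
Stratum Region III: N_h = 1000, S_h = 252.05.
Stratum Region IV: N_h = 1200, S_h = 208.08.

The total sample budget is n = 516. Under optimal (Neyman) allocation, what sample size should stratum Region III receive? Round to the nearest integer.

203

Neyman allocation: n_h = n · N_h S_h / Σ N_i S_i, with n = 516.
  stratum Region I: N_h·S_h = 920·83.80 = 77096.00
  stratum Region II: N_h·S_h = 320·190.18 = 60857.60
  stratum Region III: N_h·S_h = 1000·252.05 = 252050.00
  stratum Region IV: N_h·S_h = 1200·208.08 = 249696.00
Σ N_h S_h = 639699.60
n for stratum Region III = 516·252050.00/639699.60 = 203.311 → 203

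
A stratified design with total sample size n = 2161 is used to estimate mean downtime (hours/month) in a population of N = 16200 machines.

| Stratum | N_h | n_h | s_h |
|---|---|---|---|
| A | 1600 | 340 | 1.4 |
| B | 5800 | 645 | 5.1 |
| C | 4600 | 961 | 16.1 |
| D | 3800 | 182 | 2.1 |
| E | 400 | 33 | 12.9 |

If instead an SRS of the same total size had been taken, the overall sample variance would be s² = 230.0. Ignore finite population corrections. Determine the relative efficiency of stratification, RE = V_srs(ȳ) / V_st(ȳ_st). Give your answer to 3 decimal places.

V̂(ȳ_st) = Σ W_h² s_h²/n_h, with W_h = N_h/N and N = 16200:
  stratum A: (1600/16200)²·1.4²/340 = 5.62325e-05
  stratum B: (5800/16200)²·5.1²/645 = 0.005169
  stratum C: (4600/16200)²·16.1²/961 = 0.0217477
  stratum D: (3800/16200)²·2.1²/182 = 0.00133323
  stratum E: (400/16200)²·12.9²/33 = 0.00307437
V_st = 0.0313806
V_srs = s²/n = 230.0/2161 = 0.106432
Relative efficiency = V_srs / V_st = 0.106432/0.0313806 = 3.3917

RE ≈ 3.392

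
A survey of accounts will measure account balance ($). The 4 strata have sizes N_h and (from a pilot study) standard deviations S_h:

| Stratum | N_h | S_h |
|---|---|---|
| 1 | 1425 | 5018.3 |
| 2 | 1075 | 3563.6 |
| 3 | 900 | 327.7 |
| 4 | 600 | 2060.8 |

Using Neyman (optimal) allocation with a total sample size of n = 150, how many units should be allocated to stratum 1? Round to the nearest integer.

86

Neyman allocation: n_h = n · N_h S_h / Σ N_i S_i, with n = 150.
  stratum 1: N_h·S_h = 1425·5018.3 = 7151077.50
  stratum 2: N_h·S_h = 1075·3563.6 = 3830870.00
  stratum 3: N_h·S_h = 900·327.7 = 294930.00
  stratum 4: N_h·S_h = 600·2060.8 = 1236480.00
Σ N_h S_h = 12513357.50
n for stratum 1 = 150·7151077.50/12513357.50 = 85.721 → 86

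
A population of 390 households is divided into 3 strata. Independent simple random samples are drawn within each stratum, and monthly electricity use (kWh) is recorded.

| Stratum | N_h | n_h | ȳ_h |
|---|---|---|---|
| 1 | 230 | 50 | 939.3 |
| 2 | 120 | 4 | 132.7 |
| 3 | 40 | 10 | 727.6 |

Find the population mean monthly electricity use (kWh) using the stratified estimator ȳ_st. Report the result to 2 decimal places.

N = Σ N_h = 390. Stratum weights W_h = N_h/N.
ȳ_st = (230·939.3 + 120·132.7 + 40·727.6) / 390 = 669.4026

ȳ_st ≈ 669.40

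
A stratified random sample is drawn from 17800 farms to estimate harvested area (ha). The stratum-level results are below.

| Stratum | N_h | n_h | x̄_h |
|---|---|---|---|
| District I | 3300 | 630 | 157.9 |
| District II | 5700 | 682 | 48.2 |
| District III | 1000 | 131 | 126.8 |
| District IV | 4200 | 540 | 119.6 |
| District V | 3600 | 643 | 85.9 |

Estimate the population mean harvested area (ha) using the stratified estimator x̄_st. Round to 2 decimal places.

x̄_st ≈ 97.43

N = Σ N_h = 17800. Stratum weights W_h = N_h/N.
x̄_st = (3300·157.9 + 5700·48.2 + 1000·126.8 + 4200·119.6 + 3600·85.9) / 17800 = 97.4253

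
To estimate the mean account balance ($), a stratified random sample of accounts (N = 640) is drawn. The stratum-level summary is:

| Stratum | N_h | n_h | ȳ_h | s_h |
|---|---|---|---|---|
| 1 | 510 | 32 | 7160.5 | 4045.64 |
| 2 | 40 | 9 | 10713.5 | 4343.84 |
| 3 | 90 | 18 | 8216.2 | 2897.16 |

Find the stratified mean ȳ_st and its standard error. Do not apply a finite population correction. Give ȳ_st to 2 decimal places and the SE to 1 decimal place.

ȳ_st ≈ 7531.02, SE ≈ 585.0

ȳ_st = Σ W_h ȳ_h = (510·7160.5 + 40·10713.5 + 90·8216.2)/640 = 7531.02031
V̂(ȳ_st) = Σ W_h² s_h²/n_h, with W_h = N_h/N and N = 640:
  stratum 1: (510/640)²·4045.64²/32 = 324792
  stratum 2: (40/640)²·4343.84²/9 = 8189.65
  stratum 3: (90/640)²·2897.16²/18 = 9221.41
V̂(ȳ_st) = 342203
SE(ȳ_st) = √342203 = 584.981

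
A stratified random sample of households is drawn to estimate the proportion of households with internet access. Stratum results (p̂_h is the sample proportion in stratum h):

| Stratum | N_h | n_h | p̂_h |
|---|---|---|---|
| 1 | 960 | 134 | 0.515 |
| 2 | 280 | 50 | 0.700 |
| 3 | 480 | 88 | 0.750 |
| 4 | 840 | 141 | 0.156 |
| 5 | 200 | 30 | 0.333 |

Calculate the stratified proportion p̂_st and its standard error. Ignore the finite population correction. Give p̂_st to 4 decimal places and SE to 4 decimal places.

p̂_st ≈ 0.4522, SE ≈ 0.0215

N = 2760; stratum weights W_h = N_h/N.
p̂_st = Σ W_h p̂_h = (960·0.515 + 280·0.700 + 480·0.750 + 840·0.156 + 200·0.333)/2760 = 0.45219
V̂(p̂_st) = Σ W_h² p̂_h(1−p̂_h)/(n_h−1):
  stratum 1: (960/2760)²·0.515·0.485/133 = 0.000227207
  stratum 2: (280/2760)²·0.700·0.300/49 = 4.41084e-05
  stratum 3: (480/2760)²·0.750·0.250/87 = 6.51848e-05
  stratum 4: (840/2760)²·0.156·0.844/140 = 8.71123e-05
  stratum 5: (200/2760)²·0.333·0.667/29 = 4.02174e-05
V̂(p̂_st) = 0.00046383; SE = √V̂ = 0.0215367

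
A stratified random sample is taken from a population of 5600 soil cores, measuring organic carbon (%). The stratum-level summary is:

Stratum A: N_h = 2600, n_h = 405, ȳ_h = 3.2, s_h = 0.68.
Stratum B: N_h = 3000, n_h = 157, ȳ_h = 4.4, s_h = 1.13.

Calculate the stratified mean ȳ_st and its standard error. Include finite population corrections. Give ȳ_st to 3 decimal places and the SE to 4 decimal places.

ȳ_st = Σ W_h ȳ_h = (2600·3.2 + 3000·4.4)/5600 = 3.84286
V̂(ȳ_st) = Σ W_h² (1 − n_h/N_h) s_h²/n_h, with W_h = N_h/N and N = 5600:
  stratum A: (2600/5600)²·(1 − 405/2600)·0.68²/405 = 0.000207776
  stratum B: (3000/5600)²·(1 − 157/3000)·1.13²/157 = 0.00221197
V̂(ȳ_st) = 0.00241975
SE(ȳ_st) = √0.00241975 = 0.0491909

ȳ_st ≈ 3.843, SE ≈ 0.0492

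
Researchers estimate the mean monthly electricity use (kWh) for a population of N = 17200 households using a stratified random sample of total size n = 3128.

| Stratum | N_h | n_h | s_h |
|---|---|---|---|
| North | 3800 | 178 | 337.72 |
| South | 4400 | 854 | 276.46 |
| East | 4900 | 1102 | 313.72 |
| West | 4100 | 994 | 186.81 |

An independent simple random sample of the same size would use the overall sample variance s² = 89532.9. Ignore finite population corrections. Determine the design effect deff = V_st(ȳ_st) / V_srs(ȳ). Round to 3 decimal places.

V̂(ȳ_st) = Σ W_h² s_h²/n_h, with W_h = N_h/N and N = 17200:
  stratum North: (3800/17200)²·337.72²/178 = 31.2755
  stratum South: (4400/17200)²·276.46²/854 = 5.85673
  stratum East: (4900/17200)²·313.72²/1102 = 7.24833
  stratum West: (4100/17200)²·186.81²/994 = 1.99492
V_st = 46.3754
V_srs = s²/n = 89532.9/3128 = 28.623
deff = V_st / V_srs = 46.3754/28.623 = 1.6202

deff ≈ 1.620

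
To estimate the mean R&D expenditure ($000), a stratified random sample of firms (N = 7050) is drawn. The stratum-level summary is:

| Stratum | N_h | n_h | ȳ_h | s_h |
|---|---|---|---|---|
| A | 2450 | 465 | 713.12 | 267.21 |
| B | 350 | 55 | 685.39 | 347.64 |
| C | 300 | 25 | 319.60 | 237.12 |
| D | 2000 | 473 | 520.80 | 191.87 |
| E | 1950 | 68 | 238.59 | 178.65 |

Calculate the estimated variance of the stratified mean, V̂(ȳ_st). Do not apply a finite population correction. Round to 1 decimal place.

V̂(ȳ_st) ≈ 70.2

V̂(ȳ_st) = Σ W_h² s_h²/n_h, with W_h = N_h/N and N = 7050:
  stratum A: (2450/7050)²·267.21²/465 = 18.5441
  stratum B: (350/7050)²·347.64²/55 = 5.4157
  stratum C: (300/7050)²·237.12²/25 = 4.0725
  stratum D: (2000/7050)²·191.87²/473 = 6.26376
  stratum E: (1950/7050)²·178.65²/68 = 35.9077
V̂(ȳ_st) = 70.2038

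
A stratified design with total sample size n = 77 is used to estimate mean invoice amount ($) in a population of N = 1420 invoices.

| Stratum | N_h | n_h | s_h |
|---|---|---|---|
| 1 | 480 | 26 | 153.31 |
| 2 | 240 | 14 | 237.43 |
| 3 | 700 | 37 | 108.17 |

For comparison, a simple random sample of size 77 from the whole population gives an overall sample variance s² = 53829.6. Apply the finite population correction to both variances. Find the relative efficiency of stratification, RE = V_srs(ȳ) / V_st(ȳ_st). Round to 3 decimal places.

V̂(ȳ_st) = Σ W_h² (1 − n_h/N_h) s_h²/n_h, with W_h = N_h/N and N = 1420:
  stratum 1: (480/1420)²·(1 − 26/480)·153.31²/26 = 97.6985
  stratum 2: (240/1420)²·(1 − 14/240)·237.43²/14 = 108.314
  stratum 3: (700/1420)²·(1 − 37/700)·108.17²/37 = 72.7858
V_st = 278.799
V_srs = (1 − 77/1420)·53829.6/77 = 661.178
Relative efficiency = V_srs / V_st = 661.178/278.799 = 2.3715

RE ≈ 2.372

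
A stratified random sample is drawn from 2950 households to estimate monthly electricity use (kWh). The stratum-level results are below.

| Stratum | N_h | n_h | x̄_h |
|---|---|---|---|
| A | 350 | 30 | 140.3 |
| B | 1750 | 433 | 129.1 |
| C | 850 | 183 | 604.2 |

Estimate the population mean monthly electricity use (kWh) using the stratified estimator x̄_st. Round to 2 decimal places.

N = Σ N_h = 2950. Stratum weights W_h = N_h/N.
x̄_st = (350·140.3 + 1750·129.1 + 850·604.2) / 2950 = 267.3220

x̄_st ≈ 267.32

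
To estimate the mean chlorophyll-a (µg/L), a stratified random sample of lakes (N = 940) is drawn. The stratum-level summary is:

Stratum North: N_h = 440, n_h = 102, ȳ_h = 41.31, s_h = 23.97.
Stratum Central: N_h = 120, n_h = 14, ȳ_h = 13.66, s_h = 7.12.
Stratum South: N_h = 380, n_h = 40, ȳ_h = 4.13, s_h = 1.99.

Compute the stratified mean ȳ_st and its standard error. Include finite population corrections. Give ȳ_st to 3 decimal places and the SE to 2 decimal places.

ȳ_st ≈ 22.750, SE ≈ 1.01

ȳ_st = Σ W_h ȳ_h = (440·41.31 + 120·13.66 + 380·4.13)/940 = 22.75000
V̂(ȳ_st) = Σ W_h² (1 − n_h/N_h) s_h²/n_h, with W_h = N_h/N and N = 940:
  stratum North: (440/940)²·(1 − 102/440)·23.97²/102 = 0.94809
  stratum Central: (120/940)²·(1 − 14/120)·7.12²/14 = 0.0521271
  stratum South: (380/940)²·(1 − 40/380)·1.99²/40 = 0.0144761
V̂(ȳ_st) = 1.01469
SE(ȳ_st) = √1.01469 = 1.00732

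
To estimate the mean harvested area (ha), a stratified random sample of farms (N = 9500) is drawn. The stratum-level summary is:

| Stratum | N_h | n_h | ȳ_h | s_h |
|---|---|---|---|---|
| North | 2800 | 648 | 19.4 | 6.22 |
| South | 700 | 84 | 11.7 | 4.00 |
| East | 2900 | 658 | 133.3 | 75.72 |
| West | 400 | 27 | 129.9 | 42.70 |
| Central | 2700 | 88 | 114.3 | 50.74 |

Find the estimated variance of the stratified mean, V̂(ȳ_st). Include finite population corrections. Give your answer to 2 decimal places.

V̂(ȳ_st) ≈ 3.03

V̂(ȳ_st) = Σ W_h² (1 − n_h/N_h) s_h²/n_h, with W_h = N_h/N and N = 9500:
  stratum North: (2800/9500)²·(1 − 648/2800)·6.22²/648 = 0.0039862
  stratum South: (700/9500)²·(1 − 84/700)·4.00²/84 = 0.000910065
  stratum East: (2900/9500)²·(1 − 658/2900)·75.72²/658 = 0.627743
  stratum West: (400/9500)²·(1 − 27/400)·42.70²/27 = 0.111638
  stratum Central: (2700/9500)²·(1 − 88/2700)·50.74²/88 = 2.28617
V̂(ȳ_st) = 3.03044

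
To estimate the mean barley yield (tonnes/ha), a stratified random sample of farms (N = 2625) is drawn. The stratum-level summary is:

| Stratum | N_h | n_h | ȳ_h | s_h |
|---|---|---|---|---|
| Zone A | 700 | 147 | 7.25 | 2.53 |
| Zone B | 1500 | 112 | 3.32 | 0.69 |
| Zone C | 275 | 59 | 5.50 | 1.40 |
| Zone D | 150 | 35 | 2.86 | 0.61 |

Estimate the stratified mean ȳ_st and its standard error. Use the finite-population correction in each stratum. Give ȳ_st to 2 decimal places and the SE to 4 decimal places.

ȳ_st ≈ 4.57, SE ≈ 0.0636

ȳ_st = Σ W_h ȳ_h = (700·7.25 + 1500·3.32 + 275·5.50 + 150·2.86)/2625 = 4.57010
V̂(ȳ_st) = Σ W_h² (1 − n_h/N_h) s_h²/n_h, with W_h = N_h/N and N = 2625:
  stratum Zone A: (700/2625)²·(1 − 147/700)·2.53²/147 = 0.00244618
  stratum Zone B: (1500/2625)²·(1 − 112/1500)·0.69²/112 = 0.00128441
  stratum Zone C: (275/2625)²·(1 − 59/275)·1.40²/59 = 0.000286373
  stratum Zone D: (150/2625)²·(1 − 35/150)·0.61²/35 = 2.66147e-05
V̂(ȳ_st) = 0.00404357
SE(ȳ_st) = √0.00404357 = 0.0635891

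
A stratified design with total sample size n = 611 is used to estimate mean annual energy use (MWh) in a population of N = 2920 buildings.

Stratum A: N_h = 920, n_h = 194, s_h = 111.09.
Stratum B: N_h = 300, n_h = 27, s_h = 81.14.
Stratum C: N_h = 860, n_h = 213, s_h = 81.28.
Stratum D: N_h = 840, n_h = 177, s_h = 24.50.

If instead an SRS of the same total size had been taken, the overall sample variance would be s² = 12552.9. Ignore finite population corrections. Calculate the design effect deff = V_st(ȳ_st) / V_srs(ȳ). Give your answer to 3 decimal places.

V̂(ȳ_st) = Σ W_h² s_h²/n_h, with W_h = N_h/N and N = 2920:
  stratum A: (920/2920)²·111.09²/194 = 6.31478
  stratum B: (300/2920)²·81.14²/27 = 2.57385
  stratum C: (860/2920)²·81.28²/213 = 2.69041
  stratum D: (840/2920)²·24.50²/177 = 0.280641
V_st = 11.8597
V_srs = s²/n = 12552.9/611 = 20.5448
deff = V_st / V_srs = 11.8597/20.5448 = 0.5773

deff ≈ 0.577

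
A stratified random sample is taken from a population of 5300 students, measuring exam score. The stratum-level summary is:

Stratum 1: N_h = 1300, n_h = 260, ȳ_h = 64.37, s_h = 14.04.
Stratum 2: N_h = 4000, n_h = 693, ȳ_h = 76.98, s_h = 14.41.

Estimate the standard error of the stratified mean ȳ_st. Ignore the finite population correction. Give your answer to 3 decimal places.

V̂(ȳ_st) = Σ W_h² s_h²/n_h, with W_h = N_h/N and N = 5300:
  stratum 1: (1300/5300)²·14.04²/260 = 0.0456138
  stratum 2: (4000/5300)²·14.41²/693 = 0.170672
V̂(ȳ_st) = 0.216286
SE(ȳ_st) = √0.216286 = 0.465066

SE(ȳ_st) ≈ 0.465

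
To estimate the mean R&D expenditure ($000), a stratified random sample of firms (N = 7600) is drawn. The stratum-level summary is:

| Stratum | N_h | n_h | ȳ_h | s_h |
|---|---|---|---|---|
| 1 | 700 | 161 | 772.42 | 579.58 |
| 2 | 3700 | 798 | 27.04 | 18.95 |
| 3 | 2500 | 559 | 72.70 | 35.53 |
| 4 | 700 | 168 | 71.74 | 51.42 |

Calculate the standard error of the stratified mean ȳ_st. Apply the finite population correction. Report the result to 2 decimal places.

V̂(ȳ_st) = Σ W_h² (1 − n_h/N_h) s_h²/n_h, with W_h = N_h/N and N = 7600:
  stratum 1: (700/7600)²·(1 − 161/700)·579.58²/161 = 13.6289
  stratum 2: (3700/7600)²·(1 − 798/3700)·18.95²/798 = 0.0836541
  stratum 3: (2500/7600)²·(1 − 559/2500)·35.53²/559 = 0.189722
  stratum 4: (700/7600)²·(1 − 168/700)·51.42²/168 = 0.10147
V̂(ȳ_st) = 14.0037
SE(ȳ_st) = √14.0037 = 3.74216

SE(ȳ_st) ≈ 3.74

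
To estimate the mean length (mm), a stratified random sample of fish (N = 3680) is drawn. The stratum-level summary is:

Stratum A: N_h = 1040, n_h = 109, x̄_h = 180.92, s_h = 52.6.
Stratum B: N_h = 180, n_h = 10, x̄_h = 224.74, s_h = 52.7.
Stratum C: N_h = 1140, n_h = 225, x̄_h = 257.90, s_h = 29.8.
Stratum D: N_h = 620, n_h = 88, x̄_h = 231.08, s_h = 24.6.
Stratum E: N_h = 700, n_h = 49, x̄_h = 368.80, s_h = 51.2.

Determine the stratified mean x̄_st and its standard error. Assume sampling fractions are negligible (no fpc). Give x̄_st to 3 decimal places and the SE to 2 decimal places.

x̄_st ≈ 251.099, SE ≈ 2.28

x̄_st = Σ W_h x̄_h = (1040·180.92 + 180·224.74 + 1140·257.90 + 620·231.08 + 700·368.80)/3680 = 251.09935
V̂(x̄_st) = Σ W_h² s_h²/n_h, with W_h = N_h/N and N = 3680:
  stratum A: (1040/3680)²·52.6²/109 = 2.02729
  stratum B: (180/3680)²·52.7²/10 = 0.664463
  stratum C: (1140/3680)²·29.8²/225 = 0.37876
  stratum D: (620/3680)²·24.6²/88 = 0.195198
  stratum E: (700/3680)²·51.2²/49 = 1.93573
V̂(x̄_st) = 5.20144
SE(x̄_st) = √5.20144 = 2.28067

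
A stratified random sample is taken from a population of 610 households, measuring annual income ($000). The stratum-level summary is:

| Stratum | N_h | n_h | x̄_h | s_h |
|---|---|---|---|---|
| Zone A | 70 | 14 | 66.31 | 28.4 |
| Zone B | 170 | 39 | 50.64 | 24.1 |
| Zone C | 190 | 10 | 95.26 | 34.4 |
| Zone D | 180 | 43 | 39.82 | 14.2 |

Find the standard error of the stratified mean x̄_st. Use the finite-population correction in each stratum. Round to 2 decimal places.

SE(x̄_st) ≈ 3.56

V̂(x̄_st) = Σ W_h² (1 − n_h/N_h) s_h²/n_h, with W_h = N_h/N and N = 610:
  stratum Zone A: (70/610)²·(1 − 14/70)·28.4²/14 = 0.606925
  stratum Zone B: (170/610)²·(1 − 39/170)·24.1²/39 = 0.891313
  stratum Zone C: (190/610)²·(1 − 10/190)·34.4²/10 = 10.8764
  stratum Zone D: (180/610)²·(1 − 43/180)·14.2²/43 = 0.310772
V̂(x̄_st) = 12.6854
SE(x̄_st) = √12.6854 = 3.56165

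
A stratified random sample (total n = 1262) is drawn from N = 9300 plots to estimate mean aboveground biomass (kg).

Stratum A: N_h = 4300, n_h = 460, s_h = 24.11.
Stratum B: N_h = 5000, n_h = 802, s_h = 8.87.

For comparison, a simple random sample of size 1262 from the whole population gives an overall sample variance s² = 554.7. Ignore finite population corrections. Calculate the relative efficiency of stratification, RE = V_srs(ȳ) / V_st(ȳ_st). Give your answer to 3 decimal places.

V̂(ȳ_st) = Σ W_h² s_h²/n_h, with W_h = N_h/N and N = 9300:
  stratum A: (4300/9300)²·24.11²/460 = 0.270152
  stratum B: (5000/9300)²·8.87²/802 = 0.0283561
V_st = 0.298508
V_srs = s²/n = 554.7/1262 = 0.43954
Relative efficiency = V_srs / V_st = 0.43954/0.298508 = 1.4725

RE ≈ 1.472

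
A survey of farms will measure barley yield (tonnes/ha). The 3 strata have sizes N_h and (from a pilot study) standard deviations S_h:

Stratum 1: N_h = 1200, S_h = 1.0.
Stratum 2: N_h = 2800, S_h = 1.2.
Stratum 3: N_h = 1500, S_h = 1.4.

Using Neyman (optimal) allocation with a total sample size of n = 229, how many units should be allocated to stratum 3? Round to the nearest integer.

72

Neyman allocation: n_h = n · N_h S_h / Σ N_i S_i, with n = 229.
  stratum 1: N_h·S_h = 1200·1.0 = 1200.00
  stratum 2: N_h·S_h = 2800·1.2 = 3360.00
  stratum 3: N_h·S_h = 1500·1.4 = 2100.00
Σ N_h S_h = 6660.00
n for stratum 3 = 229·2100.00/6660.00 = 72.207 → 72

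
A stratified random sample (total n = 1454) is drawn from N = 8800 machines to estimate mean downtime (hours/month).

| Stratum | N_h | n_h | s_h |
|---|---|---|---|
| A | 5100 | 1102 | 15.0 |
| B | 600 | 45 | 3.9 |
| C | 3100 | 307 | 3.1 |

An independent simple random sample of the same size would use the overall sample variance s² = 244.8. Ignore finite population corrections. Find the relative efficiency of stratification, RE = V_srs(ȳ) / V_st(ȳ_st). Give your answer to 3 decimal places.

RE ≈ 2.274

V̂(ȳ_st) = Σ W_h² s_h²/n_h, with W_h = N_h/N and N = 8800:
  stratum A: (5100/8800)²·15.0²/1102 = 0.0685766
  stratum B: (600/8800)²·3.9²/45 = 0.00157128
  stratum C: (3100/8800)²·3.1²/307 = 0.00388457
V_st = 0.0740324
V_srs = s²/n = 244.8/1454 = 0.168363
Relative efficiency = V_srs / V_st = 0.168363/0.0740324 = 2.2742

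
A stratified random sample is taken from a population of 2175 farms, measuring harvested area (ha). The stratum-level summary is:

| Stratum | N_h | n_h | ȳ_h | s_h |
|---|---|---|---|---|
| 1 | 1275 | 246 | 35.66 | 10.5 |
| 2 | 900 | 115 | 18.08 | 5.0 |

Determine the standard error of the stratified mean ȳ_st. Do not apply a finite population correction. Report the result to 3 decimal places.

SE(ȳ_st) ≈ 0.437

V̂(ȳ_st) = Σ W_h² s_h²/n_h, with W_h = N_h/N and N = 2175:
  stratum 1: (1275/2175)²·10.5²/246 = 0.154009
  stratum 2: (900/2175)²·5.0²/115 = 0.0372228
V̂(ȳ_st) = 0.191231
SE(ȳ_st) = √0.191231 = 0.4373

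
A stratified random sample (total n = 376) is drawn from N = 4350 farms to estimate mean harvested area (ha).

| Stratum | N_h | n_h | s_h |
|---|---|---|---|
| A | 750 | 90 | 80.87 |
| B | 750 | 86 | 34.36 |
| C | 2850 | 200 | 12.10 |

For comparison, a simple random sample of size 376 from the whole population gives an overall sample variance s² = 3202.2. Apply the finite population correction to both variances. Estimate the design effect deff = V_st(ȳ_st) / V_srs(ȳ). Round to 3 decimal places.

deff ≈ 0.328

V̂(ȳ_st) = Σ W_h² (1 − n_h/N_h) s_h²/n_h, with W_h = N_h/N and N = 4350:
  stratum A: (750/4350)²·(1 − 90/750)·80.87²/90 = 1.9009
  stratum B: (750/4350)²·(1 − 86/750)·34.36²/86 = 0.361292
  stratum C: (2850/4350)²·(1 − 200/2850)·12.10²/200 = 0.292182
V_st = 2.55437
V_srs = (1 − 376/4350)·3202.2/376 = 7.78035
deff = V_st / V_srs = 2.55437/7.78035 = 0.3283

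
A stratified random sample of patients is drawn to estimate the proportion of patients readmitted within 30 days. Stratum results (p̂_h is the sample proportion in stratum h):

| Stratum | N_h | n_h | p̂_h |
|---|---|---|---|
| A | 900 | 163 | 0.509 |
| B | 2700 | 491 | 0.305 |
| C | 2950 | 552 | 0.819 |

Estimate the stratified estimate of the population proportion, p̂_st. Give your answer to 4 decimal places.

p̂_st ≈ 0.5645

N = 6550; stratum weights W_h = N_h/N.
p̂_st = Σ W_h p̂_h = (900·0.509 + 2700·0.305 + 2950·0.819)/6550 = 0.56453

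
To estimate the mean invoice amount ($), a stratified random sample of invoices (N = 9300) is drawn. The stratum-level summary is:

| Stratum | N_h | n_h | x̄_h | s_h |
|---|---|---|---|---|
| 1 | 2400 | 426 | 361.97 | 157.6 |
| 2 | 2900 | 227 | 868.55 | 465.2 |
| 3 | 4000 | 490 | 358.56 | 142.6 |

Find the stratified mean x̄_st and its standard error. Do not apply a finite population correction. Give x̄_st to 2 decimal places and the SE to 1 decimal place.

x̄_st ≈ 518.47, SE ≈ 10.2

x̄_st = Σ W_h x̄_h = (2400·361.97 + 2900·868.55 + 4000·358.56)/9300 = 518.46914
V̂(x̄_st) = Σ W_h² s_h²/n_h, with W_h = N_h/N and N = 9300:
  stratum 1: (2400/9300)²·157.6²/426 = 3.88293
  stratum 2: (2900/9300)²·465.2²/227 = 92.7008
  stratum 3: (4000/9300)²·142.6²/490 = 7.6771
V̂(x̄_st) = 104.261
SE(x̄_st) = √104.261 = 10.2108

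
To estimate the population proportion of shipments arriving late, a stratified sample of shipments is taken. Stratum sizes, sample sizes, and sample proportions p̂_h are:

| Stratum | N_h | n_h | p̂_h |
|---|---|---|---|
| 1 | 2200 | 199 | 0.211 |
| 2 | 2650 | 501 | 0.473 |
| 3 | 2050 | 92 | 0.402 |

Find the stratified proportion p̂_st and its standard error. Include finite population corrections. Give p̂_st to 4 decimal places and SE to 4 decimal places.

p̂_st ≈ 0.3684, SE ≈ 0.0190

N = 6900; stratum weights W_h = N_h/N.
p̂_st = Σ W_h p̂_h = (2200·0.211 + 2650·0.473 + 2050·0.402)/6900 = 0.36837
V̂(p̂_st) = Σ W_h² (1 − n_h/N_h) p̂_h(1−p̂_h)/(n_h−1):
  stratum 1: (2200/6900)²·(1 − 199/2200)·0.211·0.789/198 = 7.77438e-05
  stratum 2: (2650/6900)²·(1 − 501/2650)·0.473·0.527/500 = 5.96329e-05
  stratum 3: (2050/6900)²·(1 − 92/2050)·0.402·0.598/91 = 0.000222717
V̂(p̂_st) = 0.000360094; SE = √V̂ = 0.0189761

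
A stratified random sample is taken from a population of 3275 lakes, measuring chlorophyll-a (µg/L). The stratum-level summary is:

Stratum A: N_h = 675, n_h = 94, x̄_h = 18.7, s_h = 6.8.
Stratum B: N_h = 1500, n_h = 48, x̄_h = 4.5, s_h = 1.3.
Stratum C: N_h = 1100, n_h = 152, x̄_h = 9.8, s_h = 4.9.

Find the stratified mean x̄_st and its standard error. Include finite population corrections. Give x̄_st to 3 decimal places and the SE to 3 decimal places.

x̄_st = Σ W_h x̄_h = (675·18.7 + 1500·4.5 + 1100·9.8)/3275 = 9.20687
V̂(x̄_st) = Σ W_h² (1 − n_h/N_h) s_h²/n_h, with W_h = N_h/N and N = 3275:
  stratum A: (675/3275)²·(1 − 94/675)·6.8²/94 = 0.0179865
  stratum B: (1500/3275)²·(1 − 48/1500)·1.3²/48 = 0.00714958
  stratum C: (1100/3275)²·(1 − 152/1100)·4.9²/152 = 0.0153577
V̂(x̄_st) = 0.0404938
SE(x̄_st) = √0.0404938 = 0.201231

x̄_st ≈ 9.207, SE ≈ 0.201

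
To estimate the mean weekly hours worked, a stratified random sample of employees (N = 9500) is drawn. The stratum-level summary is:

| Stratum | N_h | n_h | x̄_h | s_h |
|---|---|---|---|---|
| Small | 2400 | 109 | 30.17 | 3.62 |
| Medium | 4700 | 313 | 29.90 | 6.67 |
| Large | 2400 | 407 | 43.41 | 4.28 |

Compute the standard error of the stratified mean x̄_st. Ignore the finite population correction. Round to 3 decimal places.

SE(x̄_st) ≈ 0.213

V̂(x̄_st) = Σ W_h² s_h²/n_h, with W_h = N_h/N and N = 9500:
  stratum Small: (2400/9500)²·3.62²/109 = 0.00767301
  stratum Medium: (4700/9500)²·6.67²/313 = 0.0347901
  stratum Large: (2400/9500)²·4.28²/407 = 0.00287256
V̂(x̄_st) = 0.0453357
SE(x̄_st) = √0.0453357 = 0.212922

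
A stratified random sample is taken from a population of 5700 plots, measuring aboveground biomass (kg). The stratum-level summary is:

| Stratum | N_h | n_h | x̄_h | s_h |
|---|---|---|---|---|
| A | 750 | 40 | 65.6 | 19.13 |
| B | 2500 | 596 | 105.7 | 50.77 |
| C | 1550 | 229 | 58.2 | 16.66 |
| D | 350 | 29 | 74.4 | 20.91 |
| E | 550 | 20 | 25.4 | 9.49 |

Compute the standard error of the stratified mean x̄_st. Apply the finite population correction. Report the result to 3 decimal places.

SE(x̄_st) ≈ 0.976

V̂(x̄_st) = Σ W_h² (1 − n_h/N_h) s_h²/n_h, with W_h = N_h/N and N = 5700:
  stratum A: (750/5700)²·(1 − 40/750)·19.13²/40 = 0.149948
  stratum B: (2500/5700)²·(1 − 596/2500)·50.77²/596 = 0.633615
  stratum C: (1550/5700)²·(1 − 229/1550)·16.66²/229 = 0.0763835
  stratum D: (350/5700)²·(1 − 29/350)·20.91²/29 = 0.0521355
  stratum E: (550/5700)²·(1 − 20/550)·9.49²/20 = 0.0404009
V̂(x̄_st) = 0.952482
SE(x̄_st) = √0.952482 = 0.975952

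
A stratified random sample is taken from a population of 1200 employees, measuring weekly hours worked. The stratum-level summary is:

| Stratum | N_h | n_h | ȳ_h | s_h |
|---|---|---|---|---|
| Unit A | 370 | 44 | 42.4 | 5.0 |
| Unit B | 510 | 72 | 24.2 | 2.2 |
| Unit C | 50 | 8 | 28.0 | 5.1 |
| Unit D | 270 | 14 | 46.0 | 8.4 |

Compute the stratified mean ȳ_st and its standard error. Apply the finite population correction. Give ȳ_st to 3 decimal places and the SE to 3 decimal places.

ȳ_st = Σ W_h ȳ_h = (370·42.4 + 510·24.2 + 50·28.0 + 270·46.0)/1200 = 34.87500
V̂(ȳ_st) = Σ W_h² (1 − n_h/N_h) s_h²/n_h, with W_h = N_h/N and N = 1200:
  stratum Unit A: (370/1200)²·(1 − 44/370)·5.0²/44 = 0.0475931
  stratum Unit B: (510/1200)²·(1 − 72/510)·2.2²/72 = 0.0104278
  stratum Unit C: (50/1200)²·(1 − 8/50)·5.1²/8 = 0.00474141
  stratum Unit D: (270/1200)²·(1 − 14/270)·8.4²/14 = 0.24192
V̂(ȳ_st) = 0.304682
SE(ȳ_st) = √0.304682 = 0.55198

ȳ_st ≈ 34.875, SE ≈ 0.552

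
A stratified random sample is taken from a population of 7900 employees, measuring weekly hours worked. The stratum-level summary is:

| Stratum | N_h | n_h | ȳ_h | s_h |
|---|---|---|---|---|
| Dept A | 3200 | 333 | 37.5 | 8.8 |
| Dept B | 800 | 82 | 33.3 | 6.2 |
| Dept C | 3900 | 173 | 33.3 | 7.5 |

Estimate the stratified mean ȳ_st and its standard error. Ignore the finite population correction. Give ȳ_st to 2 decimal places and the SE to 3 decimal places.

ȳ_st ≈ 35.00, SE ≈ 0.350

ȳ_st = Σ W_h ȳ_h = (3200·37.5 + 800·33.3 + 3900·33.3)/7900 = 35.00127
V̂(ȳ_st) = Σ W_h² s_h²/n_h, with W_h = N_h/N and N = 7900:
  stratum Dept A: (3200/7900)²·8.8²/333 = 0.0381564
  stratum Dept B: (800/7900)²·6.2²/82 = 0.00480723
  stratum Dept C: (3900/7900)²·7.5²/173 = 0.0792413
V̂(ȳ_st) = 0.122205
SE(ȳ_st) = √0.122205 = 0.349578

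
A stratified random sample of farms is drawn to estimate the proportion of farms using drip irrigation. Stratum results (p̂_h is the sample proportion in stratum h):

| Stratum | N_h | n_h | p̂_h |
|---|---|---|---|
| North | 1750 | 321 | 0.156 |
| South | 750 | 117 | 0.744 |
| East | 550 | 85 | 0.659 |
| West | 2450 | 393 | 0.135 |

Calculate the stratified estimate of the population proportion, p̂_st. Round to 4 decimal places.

N = 5500; stratum weights W_h = N_h/N.
p̂_st = Σ W_h p̂_h = (1750·0.156 + 750·0.744 + 550·0.659 + 2450·0.135)/5500 = 0.27713

p̂_st ≈ 0.2771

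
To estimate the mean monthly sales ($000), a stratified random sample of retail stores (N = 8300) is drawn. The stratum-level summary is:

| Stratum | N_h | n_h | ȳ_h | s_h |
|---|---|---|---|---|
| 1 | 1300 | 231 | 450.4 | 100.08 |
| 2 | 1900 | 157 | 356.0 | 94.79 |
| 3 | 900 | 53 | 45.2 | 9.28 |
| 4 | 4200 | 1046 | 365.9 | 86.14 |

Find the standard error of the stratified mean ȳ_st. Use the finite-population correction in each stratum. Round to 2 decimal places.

V̂(ȳ_st) = Σ W_h² (1 − n_h/N_h) s_h²/n_h, with W_h = N_h/N and N = 8300:
  stratum 1: (1300/8300)²·(1 − 231/1300)·100.08²/231 = 0.874677
  stratum 2: (1900/8300)²·(1 − 157/1900)·94.79²/157 = 2.75119
  stratum 3: (900/8300)²·(1 − 53/900)·9.28²/53 = 0.01798
  stratum 4: (4200/8300)²·(1 − 1046/4200)·86.14²/1046 = 1.36406
V̂(ȳ_st) = 5.0079
SE(ȳ_st) = √5.0079 = 2.23783

SE(ȳ_st) ≈ 2.24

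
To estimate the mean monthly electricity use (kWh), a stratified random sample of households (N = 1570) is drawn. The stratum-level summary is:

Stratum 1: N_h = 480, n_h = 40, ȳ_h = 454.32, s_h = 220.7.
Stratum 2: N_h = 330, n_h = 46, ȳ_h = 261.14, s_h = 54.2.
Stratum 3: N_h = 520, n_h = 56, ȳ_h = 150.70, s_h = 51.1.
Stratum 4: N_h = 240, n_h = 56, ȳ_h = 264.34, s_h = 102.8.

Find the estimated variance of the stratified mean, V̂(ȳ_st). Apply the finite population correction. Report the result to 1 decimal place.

V̂(ȳ_st) ≈ 114.7

V̂(ȳ_st) = Σ W_h² (1 − n_h/N_h) s_h²/n_h, with W_h = N_h/N and N = 1570:
  stratum 1: (480/1570)²·(1 − 40/480)·220.7²/40 = 104.337
  stratum 2: (330/1570)²·(1 − 46/330)·54.2²/46 = 2.42814
  stratum 3: (520/1570)²·(1 − 56/520)·51.1²/56 = 4.56432
  stratum 4: (240/1570)²·(1 − 56/240)·102.8²/56 = 3.38087
V̂(ȳ_st) = 114.711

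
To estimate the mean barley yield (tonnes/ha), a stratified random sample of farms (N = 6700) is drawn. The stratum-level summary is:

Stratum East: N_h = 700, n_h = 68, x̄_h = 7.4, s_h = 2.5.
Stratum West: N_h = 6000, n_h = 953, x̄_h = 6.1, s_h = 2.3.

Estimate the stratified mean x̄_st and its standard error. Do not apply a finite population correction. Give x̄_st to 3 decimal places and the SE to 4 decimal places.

x̄_st = Σ W_h x̄_h = (700·7.4 + 6000·6.1)/6700 = 6.23582
V̂(x̄_st) = Σ W_h² s_h²/n_h, with W_h = N_h/N and N = 6700:
  stratum East: (700/6700)²·2.5²/68 = 0.00100327
  stratum West: (6000/6700)²·2.3²/953 = 0.0044516
V̂(x̄_st) = 0.00545486
SE(x̄_st) = √0.00545486 = 0.0738571

x̄_st ≈ 6.236, SE ≈ 0.0739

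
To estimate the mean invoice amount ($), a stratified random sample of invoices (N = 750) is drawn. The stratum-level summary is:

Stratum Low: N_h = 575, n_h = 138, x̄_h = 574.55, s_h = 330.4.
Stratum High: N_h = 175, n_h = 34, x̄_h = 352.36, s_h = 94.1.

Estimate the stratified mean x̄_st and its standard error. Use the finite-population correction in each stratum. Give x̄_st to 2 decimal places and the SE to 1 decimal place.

x̄_st = Σ W_h x̄_h = (575·574.55 + 175·352.36)/750 = 522.70567
V̂(x̄_st) = Σ W_h² (1 − n_h/N_h) s_h²/n_h, with W_h = N_h/N and N = 750:
  stratum Low: (575/750)²·(1 − 138/575)·330.4²/138 = 353.368
  stratum High: (175/750)²·(1 − 34/175)·94.1²/34 = 11.4244
V̂(x̄_st) = 364.793
SE(x̄_st) = √364.793 = 19.0996

x̄_st ≈ 522.71, SE ≈ 19.1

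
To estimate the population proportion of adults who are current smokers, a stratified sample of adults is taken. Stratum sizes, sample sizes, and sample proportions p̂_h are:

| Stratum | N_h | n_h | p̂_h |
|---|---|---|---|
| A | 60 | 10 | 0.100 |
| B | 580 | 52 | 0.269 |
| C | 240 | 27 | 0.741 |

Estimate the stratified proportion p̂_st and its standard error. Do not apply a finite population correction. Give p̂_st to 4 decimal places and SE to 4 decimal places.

p̂_st ≈ 0.3862, SE ≈ 0.0476

N = 880; stratum weights W_h = N_h/N.
p̂_st = Σ W_h p̂_h = (60·0.100 + 580·0.269 + 240·0.741)/880 = 0.38620
V̂(p̂_st) = Σ W_h² p̂_h(1−p̂_h)/(n_h−1):
  stratum A: (60/880)²·0.100·0.900/9 = 4.64876e-05
  stratum B: (580/880)²·0.269·0.731/51 = 0.0016749
  stratum C: (240/880)²·0.741·0.259/26 = 0.000549037
V̂(p̂_st) = 0.00227043; SE = √V̂ = 0.047649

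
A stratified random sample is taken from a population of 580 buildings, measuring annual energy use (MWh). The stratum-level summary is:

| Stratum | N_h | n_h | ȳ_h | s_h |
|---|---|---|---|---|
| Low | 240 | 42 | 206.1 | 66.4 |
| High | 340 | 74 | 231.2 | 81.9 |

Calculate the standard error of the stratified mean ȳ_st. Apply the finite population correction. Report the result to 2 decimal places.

SE(ȳ_st) ≈ 6.26

V̂(ȳ_st) = Σ W_h² (1 − n_h/N_h) s_h²/n_h, with W_h = N_h/N and N = 580:
  stratum Low: (240/580)²·(1 − 42/240)·66.4²/42 = 14.8288
  stratum High: (340/580)²·(1 − 74/340)·81.9²/74 = 24.3692
V̂(ȳ_st) = 39.198
SE(ȳ_st) = √39.198 = 6.26083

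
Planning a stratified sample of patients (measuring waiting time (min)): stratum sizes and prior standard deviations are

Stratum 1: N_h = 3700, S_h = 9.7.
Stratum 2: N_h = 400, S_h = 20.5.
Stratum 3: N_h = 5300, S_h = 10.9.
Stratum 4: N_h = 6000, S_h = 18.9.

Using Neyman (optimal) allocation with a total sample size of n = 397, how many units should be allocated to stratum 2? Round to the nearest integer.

Neyman allocation: n_h = n · N_h S_h / Σ N_i S_i, with n = 397.
  stratum 1: N_h·S_h = 3700·9.7 = 35890.00
  stratum 2: N_h·S_h = 400·20.5 = 8200.00
  stratum 3: N_h·S_h = 5300·10.9 = 57770.00
  stratum 4: N_h·S_h = 6000·18.9 = 113400.00
Σ N_h S_h = 215260.00
n for stratum 2 = 397·8200.00/215260.00 = 15.123 → 15

15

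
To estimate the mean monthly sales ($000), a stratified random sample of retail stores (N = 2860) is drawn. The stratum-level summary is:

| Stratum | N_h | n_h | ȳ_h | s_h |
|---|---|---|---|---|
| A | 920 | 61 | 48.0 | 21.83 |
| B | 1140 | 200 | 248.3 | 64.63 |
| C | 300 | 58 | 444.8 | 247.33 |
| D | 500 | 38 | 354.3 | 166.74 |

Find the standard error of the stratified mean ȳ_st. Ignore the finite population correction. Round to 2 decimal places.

V̂(ȳ_st) = Σ W_h² s_h²/n_h, with W_h = N_h/N and N = 2860:
  stratum A: (920/2860)²·21.83²/61 = 0.808391
  stratum B: (1140/2860)²·64.63²/200 = 3.3183
  stratum C: (300/2860)²·247.33²/58 = 11.6048
  stratum D: (500/2860)²·166.74²/38 = 22.3617
V̂(ȳ_st) = 38.0931
SE(ȳ_st) = √38.0931 = 6.17196

SE(ȳ_st) ≈ 6.17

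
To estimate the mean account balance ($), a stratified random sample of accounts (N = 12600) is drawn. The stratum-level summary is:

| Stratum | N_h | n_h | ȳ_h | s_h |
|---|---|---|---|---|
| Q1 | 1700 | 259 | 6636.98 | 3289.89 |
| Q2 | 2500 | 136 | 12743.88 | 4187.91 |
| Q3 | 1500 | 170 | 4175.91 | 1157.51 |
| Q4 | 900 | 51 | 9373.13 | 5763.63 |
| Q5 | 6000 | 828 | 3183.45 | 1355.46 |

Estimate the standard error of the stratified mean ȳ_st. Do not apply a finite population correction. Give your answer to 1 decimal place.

SE(ȳ_st) ≈ 98.9

V̂(ȳ_st) = Σ W_h² s_h²/n_h, with W_h = N_h/N and N = 12600:
  stratum Q1: (1700/12600)²·3289.89²/259 = 760.711
  stratum Q2: (2500/12600)²·4187.91²/136 = 5076.85
  stratum Q3: (1500/12600)²·1157.51²/170 = 111.697
  stratum Q4: (900/12600)²·5763.63²/51 = 3323.27
  stratum Q5: (6000/12600)²·1355.46²/828 = 503.158
V̂(ȳ_st) = 9775.69
SE(ȳ_st) = √9775.69 = 98.8721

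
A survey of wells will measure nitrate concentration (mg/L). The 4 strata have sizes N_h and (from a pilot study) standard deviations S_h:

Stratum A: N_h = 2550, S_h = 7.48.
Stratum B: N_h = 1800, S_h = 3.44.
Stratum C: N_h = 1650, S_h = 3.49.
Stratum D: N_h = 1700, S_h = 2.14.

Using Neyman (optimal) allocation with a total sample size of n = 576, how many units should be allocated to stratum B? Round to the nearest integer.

Neyman allocation: n_h = n · N_h S_h / Σ N_i S_i, with n = 576.
  stratum A: N_h·S_h = 2550·7.48 = 19074.00
  stratum B: N_h·S_h = 1800·3.44 = 6192.00
  stratum C: N_h·S_h = 1650·3.49 = 5758.50
  stratum D: N_h·S_h = 1700·2.14 = 3638.00
Σ N_h S_h = 34662.50
n for stratum B = 576·6192.00/34662.50 = 102.895 → 103

103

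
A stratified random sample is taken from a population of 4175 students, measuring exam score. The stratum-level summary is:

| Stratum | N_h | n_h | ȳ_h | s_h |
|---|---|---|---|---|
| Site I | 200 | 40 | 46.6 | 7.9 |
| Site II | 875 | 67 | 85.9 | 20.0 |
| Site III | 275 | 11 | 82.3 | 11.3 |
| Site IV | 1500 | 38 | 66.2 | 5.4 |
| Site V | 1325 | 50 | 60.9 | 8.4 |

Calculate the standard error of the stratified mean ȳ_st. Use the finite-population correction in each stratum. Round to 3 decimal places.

V̂(ȳ_st) = Σ W_h² (1 − n_h/N_h) s_h²/n_h, with W_h = N_h/N and N = 4175:
  stratum Site I: (200/4175)²·(1 − 40/200)·7.9²/40 = 0.00286438
  stratum Site II: (875/4175)²·(1 − 67/875)·20.0²/67 = 0.242154
  stratum Site III: (275/4175)²·(1 − 11/275)·11.3²/11 = 0.048349
  stratum Site IV: (1500/4175)²·(1 − 38/1500)·5.4²/38 = 0.096545
  stratum Site V: (1325/4175)²·(1 − 50/1325)·8.4²/50 = 0.136773
V̂(ȳ_st) = 0.526686
SE(ȳ_st) = √0.526686 = 0.725731

SE(ȳ_st) ≈ 0.726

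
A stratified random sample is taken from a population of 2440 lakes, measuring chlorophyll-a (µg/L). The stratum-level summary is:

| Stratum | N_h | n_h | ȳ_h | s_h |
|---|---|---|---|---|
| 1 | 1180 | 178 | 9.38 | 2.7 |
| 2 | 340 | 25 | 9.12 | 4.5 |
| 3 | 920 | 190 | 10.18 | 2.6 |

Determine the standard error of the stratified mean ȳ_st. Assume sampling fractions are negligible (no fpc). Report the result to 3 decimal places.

SE(ȳ_st) ≈ 0.174

V̂(ȳ_st) = Σ W_h² s_h²/n_h, with W_h = N_h/N and N = 2440:
  stratum 1: (1180/2440)²·2.7²/178 = 0.00957838
  stratum 2: (340/2440)²·4.5²/25 = 0.0157276
  stratum 3: (920/2440)²·2.6²/190 = 0.00505812
V̂(ȳ_st) = 0.0303641
SE(ȳ_st) = √0.0303641 = 0.174253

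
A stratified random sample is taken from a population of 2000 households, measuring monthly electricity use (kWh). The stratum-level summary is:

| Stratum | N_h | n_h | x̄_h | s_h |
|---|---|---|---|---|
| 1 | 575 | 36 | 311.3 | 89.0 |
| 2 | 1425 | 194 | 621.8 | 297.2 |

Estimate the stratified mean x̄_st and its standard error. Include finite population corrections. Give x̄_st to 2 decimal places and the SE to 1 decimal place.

x̄_st = Σ W_h x̄_h = (575·311.3 + 1425·621.8)/2000 = 532.53125
V̂(x̄_st) = Σ W_h² (1 − n_h/N_h) s_h²/n_h, with W_h = N_h/N and N = 2000:
  stratum 1: (575/2000)²·(1 − 36/575)·89.0²/36 = 17.048
  stratum 2: (1425/2000)²·(1 − 194/1425)·297.2²/194 = 199.668
V̂(x̄_st) = 216.716
SE(x̄_st) = √216.716 = 14.7213

x̄_st ≈ 532.53, SE ≈ 14.7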